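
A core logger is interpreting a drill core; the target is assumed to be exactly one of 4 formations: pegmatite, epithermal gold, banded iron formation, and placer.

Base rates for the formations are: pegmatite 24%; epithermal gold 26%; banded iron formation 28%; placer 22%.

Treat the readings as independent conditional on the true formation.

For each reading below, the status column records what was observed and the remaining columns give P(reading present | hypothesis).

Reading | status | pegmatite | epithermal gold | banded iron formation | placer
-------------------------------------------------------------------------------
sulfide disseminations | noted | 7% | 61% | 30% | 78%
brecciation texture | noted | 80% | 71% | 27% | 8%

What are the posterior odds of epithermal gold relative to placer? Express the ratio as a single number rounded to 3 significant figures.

The normalizing constant cancels in an odds ratio, so compute prior × likelihood for the two hypotheses only:
  epithermal gold: 0.26 × 0.61 × 0.71 = 0.11261
  placer: 0.22 × 0.78 × 0.08 = 0.013728
Odds(epithermal gold : placer) = 0.11261 / 0.013728 ≈ 8.20.

8.20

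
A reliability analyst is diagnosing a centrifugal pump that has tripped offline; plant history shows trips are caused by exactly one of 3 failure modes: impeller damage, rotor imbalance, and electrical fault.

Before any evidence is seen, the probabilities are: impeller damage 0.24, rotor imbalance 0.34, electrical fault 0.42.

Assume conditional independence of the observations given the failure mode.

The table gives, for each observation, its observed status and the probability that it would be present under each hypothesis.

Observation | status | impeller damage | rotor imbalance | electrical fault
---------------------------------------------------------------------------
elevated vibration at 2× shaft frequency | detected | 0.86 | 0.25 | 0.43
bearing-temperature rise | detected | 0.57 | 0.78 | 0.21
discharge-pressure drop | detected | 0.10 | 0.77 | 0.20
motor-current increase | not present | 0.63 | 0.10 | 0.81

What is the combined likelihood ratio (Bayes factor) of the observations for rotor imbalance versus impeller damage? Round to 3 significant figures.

Take the product of per-observation likelihoods under each hypothesis (using 1 − P(present | H) for each absent observation), then divide.
  rotor imbalance: 0.25 × 0.78 × 0.77 × (1 − 0.10) = 0.13514
  impeller damage: 0.86 × 0.57 × 0.10 × (1 − 0.63) = 0.018137
Bayes factor = 0.13514 / 0.018137 ≈ 7.45

7.45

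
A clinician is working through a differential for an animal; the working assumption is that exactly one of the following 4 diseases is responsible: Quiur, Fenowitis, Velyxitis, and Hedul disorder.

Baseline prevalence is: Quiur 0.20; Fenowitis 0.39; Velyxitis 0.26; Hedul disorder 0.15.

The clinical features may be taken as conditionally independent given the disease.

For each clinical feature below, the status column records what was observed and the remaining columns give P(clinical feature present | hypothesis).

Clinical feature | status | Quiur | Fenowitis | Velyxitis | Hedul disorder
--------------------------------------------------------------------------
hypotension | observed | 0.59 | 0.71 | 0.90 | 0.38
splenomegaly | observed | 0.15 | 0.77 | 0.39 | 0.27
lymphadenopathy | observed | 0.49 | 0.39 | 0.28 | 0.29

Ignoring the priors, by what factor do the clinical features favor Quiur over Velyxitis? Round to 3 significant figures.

0.441

Joint likelihood of the clinical feature pattern under each hypothesis:
  Quiur: 0.59 × 0.15 × 0.49 = 0.043365
  Velyxitis: 0.90 × 0.39 × 0.28 = 0.09828
Bayes factor = 0.043365 / 0.09828 ≈ 0.441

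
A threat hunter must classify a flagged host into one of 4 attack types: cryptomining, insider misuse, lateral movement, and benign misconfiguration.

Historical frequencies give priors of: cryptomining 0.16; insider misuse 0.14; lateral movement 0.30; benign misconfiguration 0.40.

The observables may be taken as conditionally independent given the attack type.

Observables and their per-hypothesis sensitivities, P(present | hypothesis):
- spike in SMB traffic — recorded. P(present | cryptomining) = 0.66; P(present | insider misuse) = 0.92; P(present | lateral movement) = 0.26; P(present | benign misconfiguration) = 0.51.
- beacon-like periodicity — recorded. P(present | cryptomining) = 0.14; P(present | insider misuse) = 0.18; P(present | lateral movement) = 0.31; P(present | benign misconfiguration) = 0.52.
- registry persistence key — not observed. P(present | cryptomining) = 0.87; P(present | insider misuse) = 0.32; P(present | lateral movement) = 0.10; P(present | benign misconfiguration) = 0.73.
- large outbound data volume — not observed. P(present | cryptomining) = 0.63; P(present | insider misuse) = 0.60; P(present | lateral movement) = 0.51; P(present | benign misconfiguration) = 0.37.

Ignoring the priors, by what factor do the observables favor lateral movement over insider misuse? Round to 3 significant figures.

Joint likelihood of the observable pattern under each hypothesis (using 1 − P(present | H) for each absent observable):
  lateral movement: 0.26 × 0.31 × (1 − 0.10) × (1 − 0.51) = 0.035545
  insider misuse: 0.92 × 0.18 × (1 − 0.32) × (1 − 0.60) = 0.045043
Bayes factor = 0.035545 / 0.045043 ≈ 0.789

0.789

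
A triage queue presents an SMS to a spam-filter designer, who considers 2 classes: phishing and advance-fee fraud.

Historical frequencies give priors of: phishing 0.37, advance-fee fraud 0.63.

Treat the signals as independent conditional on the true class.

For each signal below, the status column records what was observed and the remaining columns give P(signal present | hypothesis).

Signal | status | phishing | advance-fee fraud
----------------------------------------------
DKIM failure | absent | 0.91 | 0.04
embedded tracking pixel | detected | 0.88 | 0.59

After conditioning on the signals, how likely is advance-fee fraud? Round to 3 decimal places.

For each hypothesis, the unnormalized posterior weight is prior × product of the signal likelihoods (using 1 − P(present | H) for each absent signal):
  phishing: 0.37 × (1 − 0.91) × 0.88 = 0.029304
  advance-fee fraud: 0.63 × (1 − 0.04) × 0.59 = 0.35683
Marginal likelihood of the evidence = 0.38614.
P(advance-fee fraud | evidence) = 0.35683 / 0.38614 ≈ 0.924.

0.924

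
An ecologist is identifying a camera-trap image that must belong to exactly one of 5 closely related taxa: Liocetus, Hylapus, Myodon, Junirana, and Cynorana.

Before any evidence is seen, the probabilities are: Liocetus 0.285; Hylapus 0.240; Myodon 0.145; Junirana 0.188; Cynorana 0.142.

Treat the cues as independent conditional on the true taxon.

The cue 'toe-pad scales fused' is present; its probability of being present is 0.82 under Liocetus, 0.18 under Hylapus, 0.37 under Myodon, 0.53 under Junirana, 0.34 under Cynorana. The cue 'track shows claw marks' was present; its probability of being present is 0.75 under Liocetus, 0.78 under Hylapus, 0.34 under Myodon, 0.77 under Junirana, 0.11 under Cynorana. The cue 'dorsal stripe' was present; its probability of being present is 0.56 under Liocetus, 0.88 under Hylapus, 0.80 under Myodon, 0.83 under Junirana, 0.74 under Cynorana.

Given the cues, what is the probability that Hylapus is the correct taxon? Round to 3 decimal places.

Multiply each prior by the joint likelihood of the cue pattern:
  Liocetus: 0.285 × 0.82 × 0.75 × 0.56 = 0.098154
  Hylapus: 0.240 × 0.18 × 0.78 × 0.88 = 0.029652
  Myodon: 0.145 × 0.37 × 0.34 × 0.80 = 0.014593
  Junirana: 0.188 × 0.53 × 0.77 × 0.83 = 0.06368
  Cynorana: 0.142 × 0.34 × 0.11 × 0.74 = 0.00393
Marginal likelihood of the evidence = 0.21001.
P(Hylapus | evidence) = 0.029652 / 0.21001 ≈ 0.141.

0.141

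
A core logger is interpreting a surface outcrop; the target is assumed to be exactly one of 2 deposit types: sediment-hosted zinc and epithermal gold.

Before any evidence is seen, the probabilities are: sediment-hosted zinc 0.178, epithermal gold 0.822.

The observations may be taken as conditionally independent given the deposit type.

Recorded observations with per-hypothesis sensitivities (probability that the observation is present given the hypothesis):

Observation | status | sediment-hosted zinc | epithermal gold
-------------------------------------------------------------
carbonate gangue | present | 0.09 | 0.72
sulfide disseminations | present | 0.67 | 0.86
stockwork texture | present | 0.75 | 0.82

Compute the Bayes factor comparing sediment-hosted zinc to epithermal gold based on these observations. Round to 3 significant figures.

0.0891

Joint likelihood of the evidence pattern under each hypothesis:
  sediment-hosted zinc: 0.09 × 0.67 × 0.75 = 0.045225
  epithermal gold: 0.72 × 0.86 × 0.82 = 0.50774
Bayes factor = 0.045225 / 0.50774 ≈ 0.0891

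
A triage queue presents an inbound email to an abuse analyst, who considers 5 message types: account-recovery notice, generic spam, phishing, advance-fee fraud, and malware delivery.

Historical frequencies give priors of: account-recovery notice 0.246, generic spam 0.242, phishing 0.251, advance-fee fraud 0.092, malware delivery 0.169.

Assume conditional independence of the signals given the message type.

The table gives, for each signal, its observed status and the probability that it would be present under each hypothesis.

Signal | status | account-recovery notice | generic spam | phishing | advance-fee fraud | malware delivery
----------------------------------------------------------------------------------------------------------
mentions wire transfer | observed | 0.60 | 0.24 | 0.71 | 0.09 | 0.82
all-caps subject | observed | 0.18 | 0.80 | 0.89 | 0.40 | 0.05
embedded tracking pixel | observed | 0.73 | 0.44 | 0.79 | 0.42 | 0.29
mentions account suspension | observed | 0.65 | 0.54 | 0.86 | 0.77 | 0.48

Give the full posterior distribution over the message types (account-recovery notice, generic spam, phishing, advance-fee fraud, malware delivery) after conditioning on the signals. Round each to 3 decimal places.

Multiply each prior by the joint likelihood of the signal pattern:
  account-recovery notice: 0.246 × 0.60 × 0.18 × 0.73 × 0.65 = 0.012607
  generic spam: 0.242 × 0.24 × 0.80 × 0.44 × 0.54 = 0.01104
  phishing: 0.251 × 0.71 × 0.89 × 0.79 × 0.86 = 0.10776
  advance-fee fraud: 0.092 × 0.09 × 0.40 × 0.42 × 0.77 = 0.0010711
  malware delivery: 0.169 × 0.82 × 0.05 × 0.29 × 0.48 = 0.00096452
Marginal likelihood of the evidence = 0.13344.
P(account-recovery notice | evidence) = 0.012607 / 0.13344 ≈ 0.094
P(generic spam | evidence) = 0.01104 / 0.13344 ≈ 0.083
P(phishing | evidence) = 0.10776 / 0.13344 ≈ 0.808
P(advance-fee fraud | evidence) = 0.0010711 / 0.13344 ≈ 0.008
P(malware delivery | evidence) = 0.00096452 / 0.13344 ≈ 0.007

0.094, 0.083, 0.808, 0.008, 0.007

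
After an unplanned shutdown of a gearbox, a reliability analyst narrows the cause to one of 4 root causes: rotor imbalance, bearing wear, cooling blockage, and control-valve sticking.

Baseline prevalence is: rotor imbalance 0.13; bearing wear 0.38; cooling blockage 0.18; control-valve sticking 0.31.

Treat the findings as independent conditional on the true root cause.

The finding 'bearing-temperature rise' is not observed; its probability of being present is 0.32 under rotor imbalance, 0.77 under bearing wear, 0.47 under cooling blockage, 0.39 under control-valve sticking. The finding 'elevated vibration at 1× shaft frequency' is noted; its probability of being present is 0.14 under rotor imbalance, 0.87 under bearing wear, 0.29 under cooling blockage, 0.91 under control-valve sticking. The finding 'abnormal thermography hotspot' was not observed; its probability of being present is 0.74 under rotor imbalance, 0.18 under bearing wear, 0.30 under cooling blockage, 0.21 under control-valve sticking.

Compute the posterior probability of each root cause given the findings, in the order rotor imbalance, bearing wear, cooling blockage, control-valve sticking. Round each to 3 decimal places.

For each hypothesis, the unnormalized posterior weight is prior × product of the finding likelihoods (using 1 − P(present | H) for each absent finding):
  rotor imbalance: 0.13 × (1 − 0.32) × 0.14 × (1 − 0.74) = 0.0032178
  bearing wear: 0.38 × (1 − 0.77) × 0.87 × (1 − 0.18) = 0.062351
  cooling blockage: 0.18 × (1 − 0.47) × 0.29 × (1 − 0.30) = 0.019366
  control-valve sticking: 0.31 × (1 − 0.39) × 0.91 × (1 − 0.21) = 0.13594
Normalizing constant Z = 0.0032178 + 0.062351 + 0.019366 + 0.13594 = 0.22088.
P(rotor imbalance | evidence) = 0.0032178 / 0.22088 ≈ 0.015
P(bearing wear | evidence) = 0.062351 / 0.22088 ≈ 0.282
P(cooling blockage | evidence) = 0.019366 / 0.22088 ≈ 0.088
P(control-valve sticking | evidence) = 0.13594 / 0.22088 ≈ 0.615

0.015, 0.282, 0.088, 0.615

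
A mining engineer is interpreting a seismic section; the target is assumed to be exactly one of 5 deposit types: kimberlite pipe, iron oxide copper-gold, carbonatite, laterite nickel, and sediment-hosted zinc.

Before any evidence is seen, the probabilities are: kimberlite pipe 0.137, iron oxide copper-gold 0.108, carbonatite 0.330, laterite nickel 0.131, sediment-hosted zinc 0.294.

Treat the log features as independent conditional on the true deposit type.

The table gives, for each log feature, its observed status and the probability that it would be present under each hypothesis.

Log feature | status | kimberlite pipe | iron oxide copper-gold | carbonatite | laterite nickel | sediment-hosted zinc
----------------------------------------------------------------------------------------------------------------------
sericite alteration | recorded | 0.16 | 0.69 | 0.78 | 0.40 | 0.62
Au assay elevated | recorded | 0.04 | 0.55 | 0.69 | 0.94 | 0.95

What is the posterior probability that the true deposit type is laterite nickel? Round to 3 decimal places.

0.111

Multiply each prior by the joint likelihood of the log feature pattern:
  kimberlite pipe: 0.137 × 0.16 × 0.04 = 0.0008768
  iron oxide copper-gold: 0.108 × 0.69 × 0.55 = 0.040986
  carbonatite: 0.330 × 0.78 × 0.69 = 0.17761
  laterite nickel: 0.131 × 0.40 × 0.94 = 0.049256
  sediment-hosted zinc: 0.294 × 0.62 × 0.95 = 0.17317
Marginal likelihood of the evidence = 0.44189.
P(laterite nickel | evidence) = 0.049256 / 0.44189 ≈ 0.111.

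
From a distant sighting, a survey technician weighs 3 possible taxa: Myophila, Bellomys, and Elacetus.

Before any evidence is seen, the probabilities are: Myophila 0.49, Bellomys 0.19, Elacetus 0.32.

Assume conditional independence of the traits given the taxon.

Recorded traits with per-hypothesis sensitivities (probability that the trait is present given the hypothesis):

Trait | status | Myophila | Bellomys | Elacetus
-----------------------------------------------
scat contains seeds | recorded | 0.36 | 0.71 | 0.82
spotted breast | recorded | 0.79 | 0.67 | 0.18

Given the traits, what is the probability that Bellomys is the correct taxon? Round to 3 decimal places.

0.326

By Bayes' rule with conditional independence, the unnormalized weight for each hypothesis is prior × ∏ likelihoods:
  Myophila: 0.49 × 0.36 × 0.79 = 0.13936
  Bellomys: 0.19 × 0.71 × 0.67 = 0.090383
  Elacetus: 0.32 × 0.82 × 0.18 = 0.047232
Marginal likelihood of the evidence = 0.27697.
P(Bellomys | evidence) = 0.090383 / 0.27697 ≈ 0.326.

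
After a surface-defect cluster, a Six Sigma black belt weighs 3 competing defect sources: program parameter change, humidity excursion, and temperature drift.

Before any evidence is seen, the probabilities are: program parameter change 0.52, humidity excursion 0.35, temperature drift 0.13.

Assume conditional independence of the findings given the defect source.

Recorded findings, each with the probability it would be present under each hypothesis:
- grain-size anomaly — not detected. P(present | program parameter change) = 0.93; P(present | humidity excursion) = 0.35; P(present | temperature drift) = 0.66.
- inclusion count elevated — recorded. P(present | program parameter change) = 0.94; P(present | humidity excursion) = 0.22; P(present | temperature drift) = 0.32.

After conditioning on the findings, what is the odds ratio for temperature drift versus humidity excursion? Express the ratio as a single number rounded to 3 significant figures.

Unnormalized posterior weight (prior times the finding likelihoods) for each of the two hypotheses (using 1 − P(present | H) for each absent finding):
  temperature drift: 0.13 × (1 − 0.66) × 0.32 = 0.014144
  humidity excursion: 0.35 × (1 − 0.35) × 0.22 = 0.05005
Odds(temperature drift : humidity excursion) = 0.014144 / 0.05005 ≈ 0.283.

0.283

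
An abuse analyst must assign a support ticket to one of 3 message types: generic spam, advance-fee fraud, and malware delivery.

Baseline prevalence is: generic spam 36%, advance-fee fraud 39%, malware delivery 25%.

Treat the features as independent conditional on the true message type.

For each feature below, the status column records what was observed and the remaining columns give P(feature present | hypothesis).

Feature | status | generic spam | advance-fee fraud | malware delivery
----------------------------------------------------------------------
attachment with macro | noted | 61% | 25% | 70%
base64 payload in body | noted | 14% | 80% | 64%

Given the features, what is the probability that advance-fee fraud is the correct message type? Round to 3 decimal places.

For each hypothesis, the unnormalized posterior weight is prior × product of the feature likelihoods:
  generic spam: 0.36 × 0.61 × 0.14 = 0.030744
  advance-fee fraud: 0.39 × 0.25 × 0.80 = 0.078
  malware delivery: 0.25 × 0.70 × 0.64 = 0.112
The unnormalized weights sum to 0.22074.
P(advance-fee fraud | evidence) = 0.078 / 0.22074 ≈ 0.353.

0.353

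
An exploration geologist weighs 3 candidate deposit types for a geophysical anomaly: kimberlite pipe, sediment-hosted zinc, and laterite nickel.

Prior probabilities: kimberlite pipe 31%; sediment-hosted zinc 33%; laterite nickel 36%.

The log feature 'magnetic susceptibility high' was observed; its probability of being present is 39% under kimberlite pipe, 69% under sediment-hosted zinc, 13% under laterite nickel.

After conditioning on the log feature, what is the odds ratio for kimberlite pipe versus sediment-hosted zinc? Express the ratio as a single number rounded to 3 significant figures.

0.531

The normalizing constant cancels in an odds ratio, so compute prior × likelihood for the two hypotheses only:
  kimberlite pipe: 0.31 × 0.39 = 0.1209
  sediment-hosted zinc: 0.33 × 0.69 = 0.2277
Posterior odds = 0.1209 / 0.2277 ≈ 0.531.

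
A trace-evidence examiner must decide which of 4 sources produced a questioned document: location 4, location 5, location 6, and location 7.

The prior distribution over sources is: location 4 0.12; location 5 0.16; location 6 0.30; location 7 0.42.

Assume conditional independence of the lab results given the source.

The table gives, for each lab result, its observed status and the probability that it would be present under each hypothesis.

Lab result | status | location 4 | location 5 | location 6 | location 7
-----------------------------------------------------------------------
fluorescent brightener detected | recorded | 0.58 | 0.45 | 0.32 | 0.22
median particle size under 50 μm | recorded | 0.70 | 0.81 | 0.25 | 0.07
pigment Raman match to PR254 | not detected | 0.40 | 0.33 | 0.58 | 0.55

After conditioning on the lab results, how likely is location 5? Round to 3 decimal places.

0.481

By Bayes' rule with conditional independence, the unnormalized weight for each hypothesis is prior × ∏ likelihoods (using 1 − P(present | H) for each absent lab result):
  location 4: 0.12 × 0.58 × 0.70 × (1 − 0.40) = 0.029232
  location 5: 0.16 × 0.45 × 0.81 × (1 − 0.33) = 0.039074
  location 6: 0.30 × 0.32 × 0.25 × (1 − 0.58) = 0.01008
  location 7: 0.42 × 0.22 × 0.07 × (1 − 0.55) = 0.0029106
Marginal likelihood of the evidence = 0.081297.
P(location 5 | evidence) = 0.039074 / 0.081297 ≈ 0.481.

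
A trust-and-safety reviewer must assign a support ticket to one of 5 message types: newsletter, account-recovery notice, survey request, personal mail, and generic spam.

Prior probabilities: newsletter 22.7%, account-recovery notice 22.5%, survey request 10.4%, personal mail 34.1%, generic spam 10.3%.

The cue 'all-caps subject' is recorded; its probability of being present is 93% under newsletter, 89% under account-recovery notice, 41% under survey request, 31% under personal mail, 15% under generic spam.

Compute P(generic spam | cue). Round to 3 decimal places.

0.027

Multiply each prior by the likelihood of the cue:
  newsletter: 0.227 × 0.93 = 0.21111
  account-recovery notice: 0.225 × 0.89 = 0.20025
  survey request: 0.104 × 0.41 = 0.04264
  personal mail: 0.341 × 0.31 = 0.10571
  generic spam: 0.103 × 0.15 = 0.01545
The unnormalized weights sum to 0.57516.
P(generic spam | evidence) = 0.01545 / 0.57516 ≈ 0.027.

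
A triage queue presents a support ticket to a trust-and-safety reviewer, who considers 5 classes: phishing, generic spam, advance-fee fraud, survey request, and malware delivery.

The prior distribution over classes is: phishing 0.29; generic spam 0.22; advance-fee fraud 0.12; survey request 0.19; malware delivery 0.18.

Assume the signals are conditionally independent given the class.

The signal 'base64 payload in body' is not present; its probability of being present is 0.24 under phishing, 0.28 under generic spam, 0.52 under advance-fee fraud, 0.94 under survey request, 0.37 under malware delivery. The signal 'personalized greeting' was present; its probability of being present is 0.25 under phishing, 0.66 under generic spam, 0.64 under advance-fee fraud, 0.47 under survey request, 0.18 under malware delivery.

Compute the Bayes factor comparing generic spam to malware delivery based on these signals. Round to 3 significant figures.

4.19

The Bayes factor is the ratio of the joint likelihoods of the signal pattern under the two hypotheses (using 1 − P(present | H) for each absent signal).
  generic spam: (1 − 0.28) × 0.66 = 0.4752
  malware delivery: (1 − 0.37) × 0.18 = 0.1134
Bayes factor = 0.4752 / 0.1134 ≈ 4.19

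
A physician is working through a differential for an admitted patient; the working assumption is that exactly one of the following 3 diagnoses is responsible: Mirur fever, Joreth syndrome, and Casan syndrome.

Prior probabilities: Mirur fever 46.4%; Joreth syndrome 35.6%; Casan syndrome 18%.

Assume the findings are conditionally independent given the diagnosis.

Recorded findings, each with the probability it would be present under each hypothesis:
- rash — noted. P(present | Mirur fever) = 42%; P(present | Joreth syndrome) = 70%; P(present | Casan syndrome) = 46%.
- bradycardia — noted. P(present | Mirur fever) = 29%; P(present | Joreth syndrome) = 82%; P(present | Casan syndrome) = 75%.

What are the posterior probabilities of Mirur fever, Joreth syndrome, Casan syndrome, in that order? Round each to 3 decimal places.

0.175, 0.633, 0.192

For each hypothesis, the unnormalized posterior weight is prior × product of the finding likelihoods:
  Mirur fever: 0.464 × 0.42 × 0.29 = 0.056515
  Joreth syndrome: 0.356 × 0.70 × 0.82 = 0.20434
  Casan syndrome: 0.180 × 0.46 × 0.75 = 0.0621
Normalizing constant Z = 0.056515 + 0.20434 + 0.0621 = 0.32296.
P(Mirur fever | evidence) = 0.056515 / 0.32296 ≈ 0.175
P(Joreth syndrome | evidence) = 0.20434 / 0.32296 ≈ 0.633
P(Casan syndrome | evidence) = 0.0621 / 0.32296 ≈ 0.192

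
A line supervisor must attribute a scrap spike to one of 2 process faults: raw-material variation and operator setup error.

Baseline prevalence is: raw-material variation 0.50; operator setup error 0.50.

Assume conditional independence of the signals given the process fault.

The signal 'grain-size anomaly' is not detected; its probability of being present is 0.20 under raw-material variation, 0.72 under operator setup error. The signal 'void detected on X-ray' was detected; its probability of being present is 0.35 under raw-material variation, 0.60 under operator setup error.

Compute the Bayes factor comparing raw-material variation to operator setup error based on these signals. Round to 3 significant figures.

Take the product of per-signal likelihoods under each hypothesis (using 1 − P(present | H) for each absent signal), then divide.
  raw-material variation: (1 − 0.20) × 0.35 = 0.28
  operator setup error: (1 − 0.72) × 0.60 = 0.168
Bayes factor = 0.28 / 0.168 ≈ 1.67

1.67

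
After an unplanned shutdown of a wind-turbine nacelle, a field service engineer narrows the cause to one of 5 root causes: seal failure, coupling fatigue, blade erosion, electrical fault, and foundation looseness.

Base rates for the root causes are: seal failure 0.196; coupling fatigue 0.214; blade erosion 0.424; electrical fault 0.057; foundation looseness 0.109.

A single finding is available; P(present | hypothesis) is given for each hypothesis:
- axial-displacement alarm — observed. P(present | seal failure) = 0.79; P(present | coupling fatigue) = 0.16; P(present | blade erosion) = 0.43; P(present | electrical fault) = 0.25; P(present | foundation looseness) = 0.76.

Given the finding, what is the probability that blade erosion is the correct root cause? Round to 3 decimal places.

0.389

Multiply each prior by the likelihood of the finding:
  seal failure: 0.196 × 0.79 = 0.15484
  coupling fatigue: 0.214 × 0.16 = 0.03424
  blade erosion: 0.424 × 0.43 = 0.18232
  electrical fault: 0.057 × 0.25 = 0.01425
  foundation looseness: 0.109 × 0.76 = 0.08284
Marginal likelihood of the evidence = 0.46849.
P(blade erosion | evidence) = 0.18232 / 0.46849 ≈ 0.389.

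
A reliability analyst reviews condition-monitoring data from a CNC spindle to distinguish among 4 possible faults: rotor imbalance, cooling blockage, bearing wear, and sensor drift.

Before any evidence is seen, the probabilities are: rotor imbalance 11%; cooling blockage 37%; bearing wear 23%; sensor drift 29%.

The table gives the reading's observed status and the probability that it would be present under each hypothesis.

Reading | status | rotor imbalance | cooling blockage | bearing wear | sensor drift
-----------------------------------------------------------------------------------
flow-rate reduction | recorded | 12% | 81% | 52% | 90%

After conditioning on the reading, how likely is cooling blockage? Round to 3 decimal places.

Multiply each prior by the likelihood of the reading:
  rotor imbalance: 0.11 × 0.12 = 0.0132
  cooling blockage: 0.37 × 0.81 = 0.2997
  bearing wear: 0.23 × 0.52 = 0.1196
  sensor drift: 0.29 × 0.90 = 0.261
Normalizing constant Z = 0.0132 + 0.2997 + 0.1196 + 0.261 = 0.6935.
P(cooling blockage | evidence) = 0.2997 / 0.6935 ≈ 0.432.

0.432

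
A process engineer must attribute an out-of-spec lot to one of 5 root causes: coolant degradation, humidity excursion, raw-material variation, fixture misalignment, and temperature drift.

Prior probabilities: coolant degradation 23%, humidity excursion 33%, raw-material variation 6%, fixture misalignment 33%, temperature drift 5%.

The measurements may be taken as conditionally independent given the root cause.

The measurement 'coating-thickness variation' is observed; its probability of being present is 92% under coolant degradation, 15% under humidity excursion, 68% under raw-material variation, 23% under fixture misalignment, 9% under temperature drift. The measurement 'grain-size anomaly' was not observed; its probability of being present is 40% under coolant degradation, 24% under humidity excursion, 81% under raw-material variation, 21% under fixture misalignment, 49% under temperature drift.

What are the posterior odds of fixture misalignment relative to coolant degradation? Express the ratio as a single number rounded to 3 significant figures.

The normalizing constant cancels in an odds ratio, so compute prior × likelihood for the two hypotheses only (using 1 − P(present | H) for each absent measurement):
  fixture misalignment: 0.33 × 0.23 × (1 − 0.21) = 0.059961
  coolant degradation: 0.23 × 0.92 × (1 − 0.40) = 0.12696
Odds(fixture misalignment : coolant degradation) = 0.059961 / 0.12696 ≈ 0.472.

0.472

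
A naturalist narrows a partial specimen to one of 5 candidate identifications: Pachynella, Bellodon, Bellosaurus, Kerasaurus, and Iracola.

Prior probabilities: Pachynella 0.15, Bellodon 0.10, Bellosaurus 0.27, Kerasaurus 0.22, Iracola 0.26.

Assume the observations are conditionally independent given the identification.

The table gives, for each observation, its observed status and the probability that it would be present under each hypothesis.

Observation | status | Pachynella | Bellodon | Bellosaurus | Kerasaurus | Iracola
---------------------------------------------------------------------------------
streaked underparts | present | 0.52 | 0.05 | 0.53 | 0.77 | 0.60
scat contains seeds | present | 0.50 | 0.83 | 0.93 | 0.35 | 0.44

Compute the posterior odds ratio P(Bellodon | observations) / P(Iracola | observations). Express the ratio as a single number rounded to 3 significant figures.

Posterior odds equal prior odds times the likelihood ratio; only the two competing hypotheses matter.
  Bellodon: 0.10 × 0.05 × 0.83 = 0.00415
  Iracola: 0.26 × 0.60 × 0.44 = 0.06864
Posterior odds = 0.00415 / 0.06864 ≈ 0.0605.

0.0605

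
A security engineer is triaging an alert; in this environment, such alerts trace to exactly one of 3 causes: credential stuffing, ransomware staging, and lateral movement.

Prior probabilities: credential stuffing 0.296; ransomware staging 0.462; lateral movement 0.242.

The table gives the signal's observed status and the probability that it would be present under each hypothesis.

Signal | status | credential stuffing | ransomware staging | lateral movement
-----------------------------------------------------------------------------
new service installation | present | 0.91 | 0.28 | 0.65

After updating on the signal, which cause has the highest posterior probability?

credential stuffing

Multiply each prior by the likelihood of the signal:
  credential stuffing: 0.296 × 0.91 = 0.26936
  ransomware staging: 0.462 × 0.28 = 0.12936
  lateral movement: 0.242 × 0.65 = 0.1573
Normalizing constant Z = 0.26936 + 0.12936 + 0.1573 = 0.55602.
P(credential stuffing | evidence) ≈ 0.26936 / 0.55602 ≈ 0.484
P(ransomware staging | evidence) ≈ 0.12936 / 0.55602 ≈ 0.233
P(lateral movement | evidence) ≈ 0.1573 / 0.55602 ≈ 0.283
The largest is 0.484, so credential stuffing is most probable.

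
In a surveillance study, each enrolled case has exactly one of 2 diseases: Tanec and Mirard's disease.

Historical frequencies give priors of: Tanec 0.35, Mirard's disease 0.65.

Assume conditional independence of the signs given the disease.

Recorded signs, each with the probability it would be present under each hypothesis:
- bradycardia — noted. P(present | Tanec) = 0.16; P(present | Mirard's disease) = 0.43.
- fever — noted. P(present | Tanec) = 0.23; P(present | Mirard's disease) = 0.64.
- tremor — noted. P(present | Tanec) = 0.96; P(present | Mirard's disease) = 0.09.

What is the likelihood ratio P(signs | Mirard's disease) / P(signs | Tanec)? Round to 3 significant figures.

The Bayes factor is the ratio of the joint likelihoods of the sign pattern under the two hypotheses.
  Mirard's disease: 0.43 × 0.64 × 0.09 = 0.024768
  Tanec: 0.16 × 0.23 × 0.96 = 0.035328
Bayes factor = 0.024768 / 0.035328 ≈ 0.701

0.701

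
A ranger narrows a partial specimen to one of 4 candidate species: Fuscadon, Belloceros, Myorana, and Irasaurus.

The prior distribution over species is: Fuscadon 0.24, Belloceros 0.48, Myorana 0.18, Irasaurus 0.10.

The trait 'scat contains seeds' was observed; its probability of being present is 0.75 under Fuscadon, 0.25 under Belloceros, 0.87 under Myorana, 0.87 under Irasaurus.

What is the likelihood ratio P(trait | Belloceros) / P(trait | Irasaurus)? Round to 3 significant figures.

The Bayes factor is the ratio of the two likelihoods.
  Belloceros: 0.25
  Irasaurus: 0.87
Bayes factor = 0.25 / 0.87 ≈ 0.287

0.287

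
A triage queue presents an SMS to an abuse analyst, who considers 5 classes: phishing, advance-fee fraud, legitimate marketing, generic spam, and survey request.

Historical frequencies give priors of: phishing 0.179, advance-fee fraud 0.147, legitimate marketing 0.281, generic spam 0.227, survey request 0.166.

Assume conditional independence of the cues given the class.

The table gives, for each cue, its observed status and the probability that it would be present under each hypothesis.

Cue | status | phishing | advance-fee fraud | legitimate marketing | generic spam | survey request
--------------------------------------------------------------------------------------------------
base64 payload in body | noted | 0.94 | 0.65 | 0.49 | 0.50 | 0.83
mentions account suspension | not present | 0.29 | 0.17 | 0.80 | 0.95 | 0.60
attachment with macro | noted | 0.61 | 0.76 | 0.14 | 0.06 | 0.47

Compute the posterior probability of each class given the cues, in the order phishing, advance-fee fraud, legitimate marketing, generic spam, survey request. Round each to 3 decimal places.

0.446, 0.369, 0.024, 0.002, 0.159

Multiply each prior by the joint likelihood of the cue pattern (using 1 − P(present | H) for each absent cue):
  phishing: 0.179 × 0.94 × (1 − 0.29) × 0.61 = 0.072873
  advance-fee fraud: 0.147 × 0.65 × (1 − 0.17) × 0.76 = 0.060273
  legitimate marketing: 0.281 × 0.49 × (1 − 0.80) × 0.14 = 0.0038553
  generic spam: 0.227 × 0.50 × (1 − 0.95) × 0.06 = 0.0003405
  survey request: 0.166 × 0.83 × (1 − 0.60) × 0.47 = 0.025903
Normalizing constant Z = 0.072873 + 0.060273 + 0.0038553 + 0.0003405 + 0.025903 = 0.16324.
P(phishing | evidence) = 0.072873 / 0.16324 ≈ 0.446
P(advance-fee fraud | evidence) = 0.060273 / 0.16324 ≈ 0.369
P(legitimate marketing | evidence) = 0.0038553 / 0.16324 ≈ 0.024
P(generic spam | evidence) = 0.0003405 / 0.16324 ≈ 0.002
P(survey request | evidence) = 0.025903 / 0.16324 ≈ 0.159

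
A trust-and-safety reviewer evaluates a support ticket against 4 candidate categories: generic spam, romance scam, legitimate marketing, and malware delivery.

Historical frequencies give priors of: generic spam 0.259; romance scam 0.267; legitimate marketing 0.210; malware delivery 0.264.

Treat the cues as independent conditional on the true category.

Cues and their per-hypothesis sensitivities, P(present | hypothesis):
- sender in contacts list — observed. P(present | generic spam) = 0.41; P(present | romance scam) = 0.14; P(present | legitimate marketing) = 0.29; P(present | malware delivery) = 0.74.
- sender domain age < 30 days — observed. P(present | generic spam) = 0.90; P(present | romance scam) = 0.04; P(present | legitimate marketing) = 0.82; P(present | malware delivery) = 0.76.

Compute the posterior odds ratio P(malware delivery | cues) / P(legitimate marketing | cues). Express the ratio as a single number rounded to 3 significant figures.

Unnormalized posterior weight (prior times the cue likelihoods) for each of the two hypotheses:
  malware delivery: 0.264 × 0.74 × 0.76 = 0.14847
  legitimate marketing: 0.210 × 0.29 × 0.82 = 0.049938
Posterior odds = 0.14847 / 0.049938 ≈ 2.97.

2.97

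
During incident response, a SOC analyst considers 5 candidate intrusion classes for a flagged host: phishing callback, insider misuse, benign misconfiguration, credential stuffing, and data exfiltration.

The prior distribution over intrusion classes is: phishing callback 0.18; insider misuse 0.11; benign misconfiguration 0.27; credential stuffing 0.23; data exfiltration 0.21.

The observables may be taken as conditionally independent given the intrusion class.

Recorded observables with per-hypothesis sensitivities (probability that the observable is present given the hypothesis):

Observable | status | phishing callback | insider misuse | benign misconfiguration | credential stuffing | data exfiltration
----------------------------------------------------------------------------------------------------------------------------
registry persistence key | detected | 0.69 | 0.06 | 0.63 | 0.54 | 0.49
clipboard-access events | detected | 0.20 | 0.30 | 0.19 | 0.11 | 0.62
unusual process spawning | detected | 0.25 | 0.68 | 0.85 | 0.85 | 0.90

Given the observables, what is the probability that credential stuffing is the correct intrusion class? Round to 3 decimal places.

0.112

Multiply each prior by the joint likelihood of the observable pattern:
  phishing callback: 0.18 × 0.69 × 0.20 × 0.25 = 0.00621
  insider misuse: 0.11 × 0.06 × 0.30 × 0.68 = 0.0013464
  benign misconfiguration: 0.27 × 0.63 × 0.19 × 0.85 = 0.027471
  credential stuffing: 0.23 × 0.54 × 0.11 × 0.85 = 0.011613
  data exfiltration: 0.21 × 0.49 × 0.62 × 0.90 = 0.057418
Marginal likelihood of the evidence = 0.10406.
P(credential stuffing | evidence) = 0.011613 / 0.10406 ≈ 0.112.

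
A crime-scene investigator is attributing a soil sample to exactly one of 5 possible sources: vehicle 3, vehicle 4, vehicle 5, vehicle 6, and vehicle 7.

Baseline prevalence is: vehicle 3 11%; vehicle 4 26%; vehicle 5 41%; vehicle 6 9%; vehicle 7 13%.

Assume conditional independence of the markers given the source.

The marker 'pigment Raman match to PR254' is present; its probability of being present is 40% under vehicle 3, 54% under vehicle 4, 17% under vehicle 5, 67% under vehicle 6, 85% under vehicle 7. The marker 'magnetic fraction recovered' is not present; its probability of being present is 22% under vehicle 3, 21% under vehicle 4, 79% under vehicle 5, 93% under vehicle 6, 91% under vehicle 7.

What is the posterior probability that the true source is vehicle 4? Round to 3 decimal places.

For each hypothesis, the unnormalized posterior weight is prior × product of the marker likelihoods (using 1 − P(present | H) for each absent marker):
  vehicle 3: 0.11 × 0.40 × (1 − 0.22) = 0.03432
  vehicle 4: 0.26 × 0.54 × (1 − 0.21) = 0.11092
  vehicle 5: 0.41 × 0.17 × (1 − 0.79) = 0.014637
  vehicle 6: 0.09 × 0.67 × (1 − 0.93) = 0.004221
  vehicle 7: 0.13 × 0.85 × (1 − 0.91) = 0.009945
Normalizing constant Z = 0.03432 + 0.11092 + 0.014637 + 0.004221 + 0.009945 = 0.17404.
P(vehicle 4 | evidence) = 0.11092 / 0.17404 ≈ 0.637.

0.637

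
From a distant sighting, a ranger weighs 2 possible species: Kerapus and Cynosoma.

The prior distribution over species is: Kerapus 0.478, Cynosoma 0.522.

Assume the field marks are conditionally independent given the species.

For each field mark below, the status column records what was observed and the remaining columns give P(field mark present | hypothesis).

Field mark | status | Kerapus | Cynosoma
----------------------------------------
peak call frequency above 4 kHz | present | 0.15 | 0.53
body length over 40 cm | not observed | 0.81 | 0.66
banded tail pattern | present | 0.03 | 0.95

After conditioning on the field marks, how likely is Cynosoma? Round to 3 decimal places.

By Bayes' rule with conditional independence, the unnormalized weight for each hypothesis is prior × ∏ likelihoods (using 1 − P(present | H) for each absent field mark):
  Kerapus: 0.478 × 0.15 × (1 − 0.81) × 0.03 = 0.00040869
  Cynosoma: 0.522 × 0.53 × (1 − 0.66) × 0.95 = 0.089361
Normalizing constant Z = 0.00040869 + 0.089361 = 0.08977.
P(Cynosoma | evidence) = 0.089361 / 0.08977 ≈ 0.995.

0.995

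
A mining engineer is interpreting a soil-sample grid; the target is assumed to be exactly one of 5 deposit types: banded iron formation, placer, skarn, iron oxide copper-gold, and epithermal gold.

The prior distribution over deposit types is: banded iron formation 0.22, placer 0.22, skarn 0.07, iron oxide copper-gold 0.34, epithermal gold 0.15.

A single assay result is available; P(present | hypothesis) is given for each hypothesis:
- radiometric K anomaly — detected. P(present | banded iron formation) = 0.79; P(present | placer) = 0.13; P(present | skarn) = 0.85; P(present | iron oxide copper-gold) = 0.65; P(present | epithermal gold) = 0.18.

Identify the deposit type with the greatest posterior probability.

iron oxide copper-gold

Multiply each prior by the likelihood of the assay result:
  banded iron formation: 0.22 × 0.79 = 0.1738
  placer: 0.22 × 0.13 = 0.0286
  skarn: 0.07 × 0.85 = 0.0595
  iron oxide copper-gold: 0.34 × 0.65 = 0.221
  epithermal gold: 0.15 × 0.18 = 0.027
Marginal likelihood of the evidence = 0.5099.
P(banded iron formation | evidence) ≈ 0.1738 / 0.5099 ≈ 0.341
P(placer | evidence) ≈ 0.0286 / 0.5099 ≈ 0.056
P(skarn | evidence) ≈ 0.0595 / 0.5099 ≈ 0.117
P(iron oxide copper-gold | evidence) ≈ 0.221 / 0.5099 ≈ 0.433
P(epithermal gold | evidence) ≈ 0.027 / 0.5099 ≈ 0.053
The largest is 0.433, so iron oxide copper-gold is most probable.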